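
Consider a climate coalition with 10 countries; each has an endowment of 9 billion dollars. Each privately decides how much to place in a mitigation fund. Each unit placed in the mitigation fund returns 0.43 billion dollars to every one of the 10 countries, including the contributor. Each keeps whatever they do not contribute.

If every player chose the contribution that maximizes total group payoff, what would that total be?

Each contributed unit returns 4.300 to the group as a whole (0.43 to each of 10 players), which exceeds 1, so the social optimum is full contribution: group total = 4.300 × 90 = 387.00.

387.00 billion dollars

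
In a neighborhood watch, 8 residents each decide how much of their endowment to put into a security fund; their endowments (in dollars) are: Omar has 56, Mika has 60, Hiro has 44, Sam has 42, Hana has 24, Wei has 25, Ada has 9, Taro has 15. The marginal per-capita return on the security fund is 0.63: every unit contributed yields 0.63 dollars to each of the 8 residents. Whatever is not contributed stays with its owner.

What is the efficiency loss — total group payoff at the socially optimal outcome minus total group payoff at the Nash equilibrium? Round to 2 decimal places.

The private return per contributed unit is 0.63 < 1 for everyone, so the Nash equilibrium is zero contribution and the group total is Σ E_j = 56 + 60 + 44 + 42 + 24 + 25 + 9 + 15 = 275.
Each contributed unit returns 5.040 to the group, so the social optimum is full contribution by everyone: group total = 5.040 × 275 = 1386.00.
Efficiency loss = (5.040 − 1) × 275 = 1111.00.

1111.00 dollars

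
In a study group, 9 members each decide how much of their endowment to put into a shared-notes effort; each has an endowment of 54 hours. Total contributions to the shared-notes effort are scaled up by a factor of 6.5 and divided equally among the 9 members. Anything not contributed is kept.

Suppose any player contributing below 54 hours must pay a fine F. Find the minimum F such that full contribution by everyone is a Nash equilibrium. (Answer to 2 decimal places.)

Given the others contribute fully, the best deviation is to contribute 0 (any partial contribution still incurs the fine and gives up units whose private return 0.7222 is below 1).
Deviating from 54 to 0 saves 54 hours but forfeits the deviator's share of the drop in the shared-notes effort: 6.5/9 × 54 = 39.00.
So the deviation gain is 54 − 39.00 = 15.00, and the fine must be at least 15.00 hours to wipe it out.

15.00 hours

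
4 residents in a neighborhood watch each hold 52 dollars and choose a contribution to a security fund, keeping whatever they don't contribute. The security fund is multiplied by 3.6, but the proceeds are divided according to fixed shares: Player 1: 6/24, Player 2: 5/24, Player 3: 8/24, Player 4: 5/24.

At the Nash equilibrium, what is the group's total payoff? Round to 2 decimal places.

343.20 dollars

Player j's private return per contributed unit is 3.6 × (j's share). Contributing is weakly dominant for j when that share is at least 1/3.6 = 0.2778, and contributing 0 is dominant otherwise.
The only share above 0.2778 is Player 3's 8/24, contributing 52; the remaining 3 contribute 0. Total contributed: 52.
The security fund pays out 3.6 × 52 = 187.20 in total (split across the unequal shares, but the aggregate is all that matters for the group sum).
The 3 free-riders keep 52 each, adding 156. Group total = 156 + 187.20 = 343.20.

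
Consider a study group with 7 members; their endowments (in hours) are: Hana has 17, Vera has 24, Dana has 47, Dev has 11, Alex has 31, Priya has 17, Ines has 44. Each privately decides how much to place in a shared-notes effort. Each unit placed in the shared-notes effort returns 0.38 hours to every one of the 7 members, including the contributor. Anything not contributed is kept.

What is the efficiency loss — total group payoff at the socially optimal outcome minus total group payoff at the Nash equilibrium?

The private return per contributed unit is 0.38 < 1 for everyone, so the Nash equilibrium is zero contribution and the group total is Σ E_j = 17 + 24 + 47 + 11 + 31 + 17 + 44 = 191.
Each contributed unit returns 2.660 to the group, so the social optimum is full contribution by everyone: group total = 2.660 × 191 = 508.06.
Efficiency loss = (2.660 − 1) × 191 = 317.06.

317.06 hours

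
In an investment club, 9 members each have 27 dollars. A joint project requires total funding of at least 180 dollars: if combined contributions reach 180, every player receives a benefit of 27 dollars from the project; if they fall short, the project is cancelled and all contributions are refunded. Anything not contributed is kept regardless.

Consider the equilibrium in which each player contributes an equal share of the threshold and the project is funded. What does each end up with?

34 dollars

Equal share of the threshold: 180/9 = 20.
At this profile no one gains by cutting their contribution: any cut drops the total below 180, the project is cancelled, contributions are refunded, and the deviator ends with 27, which is less than 27 − 20 + 27 = 34. Contributing more than 20 just wastes the excess. So contributing exactly 20 is a best response.
Each player's payoff: 27 − 20 + 27 = 34.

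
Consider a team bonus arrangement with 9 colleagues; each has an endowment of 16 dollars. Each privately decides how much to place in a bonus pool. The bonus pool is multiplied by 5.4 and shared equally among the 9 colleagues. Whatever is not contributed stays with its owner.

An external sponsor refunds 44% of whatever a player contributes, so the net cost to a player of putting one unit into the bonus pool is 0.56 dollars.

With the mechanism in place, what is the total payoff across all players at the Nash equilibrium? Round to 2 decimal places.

Under the mechanism each unit contributed yields (5.4/9) / 0.56 = 1.0714 back to its contributor per unit of net cost, which exceeds 1, making full contribution the dominant choice for everyone.
So the Nash equilibrium is full contribution by all 9; the group earns 9 × (16 × 0.44 + 5.4 × 16) = 840.96.

840.96 dollars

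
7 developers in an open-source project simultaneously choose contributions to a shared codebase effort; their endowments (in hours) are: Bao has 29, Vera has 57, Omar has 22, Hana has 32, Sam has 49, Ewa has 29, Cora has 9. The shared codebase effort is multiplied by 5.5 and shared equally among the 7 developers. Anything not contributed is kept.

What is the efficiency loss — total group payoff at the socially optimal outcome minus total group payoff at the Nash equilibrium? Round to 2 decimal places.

The private return per contributed unit is 5.5/7 = 0.7857 < 1 for every player regardless of endowment, so the Nash equilibrium is zero contribution and the group total is Σ E_j = 29 + 57 + 22 + 32 + 49 + 29 + 9 = 227.
Each contributed unit returns 5.500 to the group, so the social optimum is full contribution by everyone: group total = 5.500 × 227 = 1248.50.
Efficiency loss = (5.500 − 1) × 227 = 1021.50.

1021.50 hours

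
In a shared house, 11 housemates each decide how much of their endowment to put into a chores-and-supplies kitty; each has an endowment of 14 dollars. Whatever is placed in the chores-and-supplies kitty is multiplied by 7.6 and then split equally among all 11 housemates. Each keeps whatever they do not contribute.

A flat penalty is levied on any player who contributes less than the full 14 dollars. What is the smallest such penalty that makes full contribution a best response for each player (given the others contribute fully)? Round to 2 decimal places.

Given the others contribute fully, the best deviation is to contribute 0 (any partial contribution still incurs the fine and gives up units whose private return 0.6909 is below 1).
Deviating from 14 to 0 saves 14 dollars but forfeits the deviator's share of the drop in the chores-and-supplies kitty: 7.6/11 × 14 = 9.67.
So the deviation gain is 14 − 9.67 = 4.33, and the fine must be at least 4.33 dollars to wipe it out.

4.33 dollars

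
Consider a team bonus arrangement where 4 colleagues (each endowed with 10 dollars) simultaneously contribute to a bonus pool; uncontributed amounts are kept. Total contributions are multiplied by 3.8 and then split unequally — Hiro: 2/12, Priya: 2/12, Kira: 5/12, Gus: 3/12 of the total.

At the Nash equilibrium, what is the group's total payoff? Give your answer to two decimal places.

68.00 dollars

Each unit j contributes comes back to j as 3.8 × (j's share), so j prefers to contribute only if that share exceeds 1/3.8 = 0.2632; otherwise keeping the unit dominates.
Only Kira (5/12) clears that bar, contributing 10; the remaining 3 contribute 0. Total contributed: 10.
The bonus pool pays out 3.8 × 10 = 38.00 in total (split across the unequal shares, but the aggregate is all that matters for the group sum).
The 3 free-riders keep 10 each, adding 30. Group total = 30 + 38.00 = 68.00.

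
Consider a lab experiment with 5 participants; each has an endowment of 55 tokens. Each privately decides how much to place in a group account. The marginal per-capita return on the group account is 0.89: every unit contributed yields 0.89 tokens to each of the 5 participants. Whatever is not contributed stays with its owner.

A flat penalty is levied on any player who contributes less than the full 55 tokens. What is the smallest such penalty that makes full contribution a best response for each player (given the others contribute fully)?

Given the others contribute fully, the best deviation is to contribute 0 (any partial contribution still incurs the fine and gives up units whose private return 0.89 is below 1).
Deviating from 55 to 0 saves 55 tokens but forfeits the deviator's share of the drop in the group account: 0.89 × 55 = 48.95.
So the deviation gain is 55 − 48.95 = 6.05, and the fine must be at least 6.05 tokens to wipe it out.

6.05 tokens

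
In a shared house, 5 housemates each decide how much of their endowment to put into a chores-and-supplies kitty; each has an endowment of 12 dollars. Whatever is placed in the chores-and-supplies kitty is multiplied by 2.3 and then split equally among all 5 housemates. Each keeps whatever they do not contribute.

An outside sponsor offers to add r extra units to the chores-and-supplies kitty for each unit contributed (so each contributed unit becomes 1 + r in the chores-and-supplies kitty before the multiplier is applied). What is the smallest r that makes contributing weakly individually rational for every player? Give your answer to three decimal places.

1.174

With matching at rate r, one contributed unit becomes (1 + r) in the chores-and-supplies kitty and returns 2.3 × (1 + r) / 5 to the contributor.
Setting this equal to 1: 1 + r = 5/2.3 = 2.1739.
So the minimum matching rate is r = 2.1739 − 1 = 1.174.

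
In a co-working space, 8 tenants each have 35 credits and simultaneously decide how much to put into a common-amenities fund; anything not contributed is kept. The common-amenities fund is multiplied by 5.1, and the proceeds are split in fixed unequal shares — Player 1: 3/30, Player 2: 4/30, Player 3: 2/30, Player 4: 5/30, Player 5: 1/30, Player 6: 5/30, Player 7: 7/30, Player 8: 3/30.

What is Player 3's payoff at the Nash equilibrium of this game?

46.90 credits

Each unit j contributes comes back to j as 5.1 × (j's share), so j prefers to contribute only if that share exceeds 1/5.1 = 0.1961; otherwise keeping the unit dominates.
Only Player 7 (7/30) clears that bar, contributing 35; the remaining 7 contribute 0. Total contributed: 35.
Player 3 keeps 35 and receives 5.1 × 35 × 2/30 = 11.90 from the common-amenities fund, for a payoff of 46.90.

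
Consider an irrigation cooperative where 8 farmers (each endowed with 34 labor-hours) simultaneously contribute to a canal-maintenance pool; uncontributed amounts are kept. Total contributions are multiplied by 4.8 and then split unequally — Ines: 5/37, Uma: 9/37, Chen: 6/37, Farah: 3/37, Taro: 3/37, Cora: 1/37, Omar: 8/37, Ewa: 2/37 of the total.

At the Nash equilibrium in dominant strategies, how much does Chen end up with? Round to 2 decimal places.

86.93 labor-hours

Each unit j contributes comes back to j as 4.8 × (j's share), so j prefers to contribute only if that share exceeds 1/4.8 = 0.2083; otherwise keeping the unit dominates.
Uma and Omar are above the threshold, contributing 34 each; the remaining 6 contribute 0. Total contributed: 68.
Chen keeps 34 and receives 4.8 × 68 × 6/37 = 52.93 from the canal-maintenance pool, for a payoff of 86.93.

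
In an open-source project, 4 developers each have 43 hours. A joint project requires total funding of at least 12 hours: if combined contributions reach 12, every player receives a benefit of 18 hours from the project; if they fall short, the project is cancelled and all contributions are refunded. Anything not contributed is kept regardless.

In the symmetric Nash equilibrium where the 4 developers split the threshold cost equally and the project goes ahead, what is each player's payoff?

Equal share of the threshold: 12/4 = 3.
At this profile no one gains by cutting their contribution: any cut drops the total below 12, the project is cancelled, contributions are refunded, and the deviator ends with 43, which is less than 43 − 3 + 18 = 58. Contributing more than 3 just wastes the excess. So contributing exactly 3 is a best response.
Each player's payoff: 43 − 3 + 18 = 58.

58 hours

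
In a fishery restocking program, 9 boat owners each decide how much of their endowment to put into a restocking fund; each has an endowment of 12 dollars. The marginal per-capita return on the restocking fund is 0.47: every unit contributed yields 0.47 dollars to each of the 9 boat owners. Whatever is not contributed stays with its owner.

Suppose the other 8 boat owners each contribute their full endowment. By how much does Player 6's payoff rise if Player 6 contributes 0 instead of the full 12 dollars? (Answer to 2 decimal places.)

6.36 dollars

Switching from a contribution of 12 to 0 lets Player 6 keep an extra 12 dollars, but lowers the restocking fund by 12, which costs Player 6 their own share of that drop: 0.47 × 12 = 5.64.
Net gain = 12 − 5.64 = 6.36. The private return per contributed unit (0.47) is below 1, so free-riding is indeed the best response regardless of what the others do.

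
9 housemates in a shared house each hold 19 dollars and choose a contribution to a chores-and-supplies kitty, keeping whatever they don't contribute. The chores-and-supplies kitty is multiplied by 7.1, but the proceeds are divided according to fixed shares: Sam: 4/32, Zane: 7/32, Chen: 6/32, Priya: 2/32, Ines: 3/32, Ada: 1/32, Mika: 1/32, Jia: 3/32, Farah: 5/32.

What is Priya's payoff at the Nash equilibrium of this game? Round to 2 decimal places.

Player j's private return per contributed unit is 7.1 × (j's share). Contributing is weakly dominant for j when that share is at least 1/7.1 = 0.1408, and contributing 0 is dominant otherwise.
Zane, Chen and Farah are above the threshold, contributing 19 each; the remaining 6 contribute 0. Total contributed: 57.
Priya keeps 19 and receives 7.1 × 57 × 2/32 = 25.29 from the chores-and-supplies kitty, for a payoff of 44.29.

44.29 dollars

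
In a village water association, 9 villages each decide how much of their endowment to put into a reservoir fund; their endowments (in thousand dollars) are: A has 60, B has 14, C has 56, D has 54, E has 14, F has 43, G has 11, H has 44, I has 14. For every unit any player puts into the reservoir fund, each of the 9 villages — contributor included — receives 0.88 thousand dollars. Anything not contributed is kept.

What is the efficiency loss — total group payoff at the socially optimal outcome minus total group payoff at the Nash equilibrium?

The private return per contributed unit is 0.88 < 1 for everyone, so the Nash equilibrium is zero contribution and the group total is Σ E_j = 60 + 14 + 56 + 54 + 14 + 43 + 11 + 44 + 14 = 310.
Each contributed unit returns 7.920 to the group, so the social optimum is full contribution by everyone: group total = 7.920 × 310 = 2455.20.
Efficiency loss = (7.920 − 1) × 310 = 2145.20.

2145.20 thousand dollars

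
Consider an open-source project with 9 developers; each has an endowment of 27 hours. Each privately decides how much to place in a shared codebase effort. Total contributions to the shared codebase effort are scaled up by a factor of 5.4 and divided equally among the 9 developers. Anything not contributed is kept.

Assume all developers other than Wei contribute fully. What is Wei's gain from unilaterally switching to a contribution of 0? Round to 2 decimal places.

Switching from a contribution of 27 to 0 lets Wei keep an extra 27 hours, but lowers the shared codebase effort by 27, which costs Wei their own share of that drop: 5.4/9 × 27 = 16.20.
Net gain = 27 − 16.20 = 10.80. The private return per contributed unit (0.6000) is below 1, so free-riding is indeed the best response regardless of what the others do.

10.80 hours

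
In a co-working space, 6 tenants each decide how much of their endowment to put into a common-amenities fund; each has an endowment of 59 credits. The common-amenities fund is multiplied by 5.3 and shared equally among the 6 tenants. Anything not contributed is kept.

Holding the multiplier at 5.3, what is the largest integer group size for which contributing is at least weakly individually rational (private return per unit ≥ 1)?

5

Private return per unit is 5.3/(group size), which is ≥ 1 whenever the group size is ≤ 5.3.
The largest such integer is 5.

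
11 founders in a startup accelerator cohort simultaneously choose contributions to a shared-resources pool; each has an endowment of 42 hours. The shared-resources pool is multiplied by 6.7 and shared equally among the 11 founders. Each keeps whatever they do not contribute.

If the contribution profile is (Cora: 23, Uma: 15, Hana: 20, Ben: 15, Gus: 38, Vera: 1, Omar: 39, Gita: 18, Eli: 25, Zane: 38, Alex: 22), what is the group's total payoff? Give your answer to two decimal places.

Total contributed: 23 + 15 + 20 + 15 + 38 + 1 + 39 + 18 + 25 + 38 + 22 = 254; total kept: 11 × 42 − 254 = 208.
The shared-resources pool pays out 6.7 × 254 = 1701.80 in aggregate.
Group total = 208 + 1701.80 = 1909.80.

1909.80 hours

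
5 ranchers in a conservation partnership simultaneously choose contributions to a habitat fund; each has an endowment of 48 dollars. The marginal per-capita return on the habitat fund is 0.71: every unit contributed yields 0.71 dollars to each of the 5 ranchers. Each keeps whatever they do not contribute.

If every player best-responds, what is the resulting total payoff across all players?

The private return per contributed unit is 0.71 < 1, so contributing 0 is dominant for every player. At the Nash equilibrium everyone keeps their 48, and the group total is 5 × 48 = 240.

240.00 dollars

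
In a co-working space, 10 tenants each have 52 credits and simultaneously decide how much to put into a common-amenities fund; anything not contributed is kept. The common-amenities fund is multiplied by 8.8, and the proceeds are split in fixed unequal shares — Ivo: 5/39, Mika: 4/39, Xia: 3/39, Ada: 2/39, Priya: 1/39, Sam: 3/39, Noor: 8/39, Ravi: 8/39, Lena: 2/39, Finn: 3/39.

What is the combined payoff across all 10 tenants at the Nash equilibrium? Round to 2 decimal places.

1736.80 credits

For player j, contributing a unit is worthwhile iff 8.8 × (j's share) ≥ 1, i.e. iff j's share is at least 0.1136.
Ivo, Noor and Ravi are above the threshold, contributing 52 each; the remaining 7 contribute 0. Total contributed: 156.
The common-amenities fund pays out 8.8 × 156 = 1372.80 in total (split across the unequal shares, but the aggregate is all that matters for the group sum).
The 7 free-riders keep 52 each, adding 364. Group total = 364 + 1372.80 = 1736.80.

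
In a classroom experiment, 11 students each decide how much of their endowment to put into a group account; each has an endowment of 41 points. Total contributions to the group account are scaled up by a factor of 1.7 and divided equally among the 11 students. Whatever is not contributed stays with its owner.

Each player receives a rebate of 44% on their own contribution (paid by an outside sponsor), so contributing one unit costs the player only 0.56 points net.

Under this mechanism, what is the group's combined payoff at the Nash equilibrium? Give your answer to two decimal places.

Even with the mechanism, each unit contributed returns only (1.7/11) / 0.56 = 0.2760 per unit of net cost, so contributing nothing is still dominant.
At the Nash equilibrium no one contributes; group total payoff = 11 × 41 = 451.

451.00 points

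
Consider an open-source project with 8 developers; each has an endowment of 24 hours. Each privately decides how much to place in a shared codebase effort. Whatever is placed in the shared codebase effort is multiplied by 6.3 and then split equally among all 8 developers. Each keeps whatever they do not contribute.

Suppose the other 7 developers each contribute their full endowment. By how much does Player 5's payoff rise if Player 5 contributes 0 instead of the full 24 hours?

Switching from a contribution of 24 to 0 lets Player 5 keep an extra 24 hours, but lowers the shared codebase effort by 24, which costs Player 5 their own share of that drop: 6.3/8 × 24 = 18.90.
Net gain = 24 − 18.90 = 5.10. The private return per contributed unit (0.7875) is below 1, so free-riding is indeed the best response regardless of what the others do.

5.10 hours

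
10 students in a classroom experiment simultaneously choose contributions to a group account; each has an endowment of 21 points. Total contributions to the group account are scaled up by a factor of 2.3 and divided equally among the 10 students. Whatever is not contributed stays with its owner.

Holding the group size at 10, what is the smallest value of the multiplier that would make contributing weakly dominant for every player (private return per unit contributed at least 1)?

10

A contributed unit returns (multiplier)/10 to its contributor.
This reaches 1 exactly when the multiplier is 10.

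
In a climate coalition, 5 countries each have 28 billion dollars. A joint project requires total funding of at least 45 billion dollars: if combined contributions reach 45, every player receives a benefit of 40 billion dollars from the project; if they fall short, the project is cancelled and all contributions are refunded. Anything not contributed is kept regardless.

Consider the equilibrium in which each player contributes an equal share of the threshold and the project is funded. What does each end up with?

Equal share of the threshold: 45/5 = 9.
At this profile no one gains by cutting their contribution: any cut drops the total below 45, the project is cancelled, contributions are refunded, and the deviator ends with 28, which is less than 28 − 9 + 40 = 59. Contributing more than 9 just wastes the excess. So contributing exactly 9 is a best response.
Each player's payoff: 28 − 9 + 40 = 59.

59 billion dollars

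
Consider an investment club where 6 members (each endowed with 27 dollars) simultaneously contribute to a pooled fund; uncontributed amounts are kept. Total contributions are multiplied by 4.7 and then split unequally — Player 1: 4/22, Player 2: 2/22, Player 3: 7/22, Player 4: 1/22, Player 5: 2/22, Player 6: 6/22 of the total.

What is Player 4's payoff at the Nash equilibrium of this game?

38.54 dollars

A player with share s gets back 4.7·s per unit contributed, so full contribution is dominant for anyone with s > 1/4.7 = 0.2128 and zero contribution is dominant for anyone below.
The shares above 0.2128 belong to Player 3 and Player 6, contributing 27 each; the remaining 4 contribute 0. Total contributed: 54.
Player 4 keeps 27 and receives 4.7 × 54 × 1/22 = 11.54 from the pooled fund, for a payoff of 38.54.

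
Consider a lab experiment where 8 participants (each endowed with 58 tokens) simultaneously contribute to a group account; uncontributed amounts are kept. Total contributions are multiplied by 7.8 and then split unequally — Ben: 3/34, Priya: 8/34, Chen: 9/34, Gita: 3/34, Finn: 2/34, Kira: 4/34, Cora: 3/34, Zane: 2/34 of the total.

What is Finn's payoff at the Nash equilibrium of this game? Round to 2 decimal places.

Player j's private return per contributed unit is 7.8 × (j's share). Contributing is weakly dominant for j when that share is at least 1/7.8 = 0.1282, and contributing 0 is dominant otherwise.
The shares above 0.1282 belong to Priya and Chen, contributing 58 each; the remaining 6 contribute 0. Total contributed: 116.
Finn keeps 58 and receives 7.8 × 116 × 2/34 = 53.22 from the group account, for a payoff of 111.22.

111.22 tokens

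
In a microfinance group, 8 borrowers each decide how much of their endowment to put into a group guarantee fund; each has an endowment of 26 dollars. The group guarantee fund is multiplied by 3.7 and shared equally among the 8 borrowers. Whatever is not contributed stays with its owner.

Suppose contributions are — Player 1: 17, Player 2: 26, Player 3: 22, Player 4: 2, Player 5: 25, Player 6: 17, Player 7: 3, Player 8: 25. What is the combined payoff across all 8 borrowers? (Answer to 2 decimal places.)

Total contributed: 17 + 26 + 22 + 2 + 25 + 17 + 3 + 25 = 137; total kept: 8 × 26 − 137 = 71.
The group guarantee fund pays out 3.7 × 137 = 506.90 in aggregate.
Group total = 71 + 506.90 = 577.90.

577.90 dollars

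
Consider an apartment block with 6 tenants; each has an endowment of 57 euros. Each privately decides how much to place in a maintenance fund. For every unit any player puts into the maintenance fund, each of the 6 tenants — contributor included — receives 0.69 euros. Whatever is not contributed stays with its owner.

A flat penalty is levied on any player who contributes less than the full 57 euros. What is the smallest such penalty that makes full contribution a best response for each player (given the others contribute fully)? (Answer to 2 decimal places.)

Given the others contribute fully, the best deviation is to contribute 0 (any partial contribution still incurs the fine and gives up units whose private return 0.69 is below 1).
Deviating from 57 to 0 saves 57 euros but forfeits the deviator's share of the drop in the maintenance fund: 0.69 × 57 = 39.33.
So the deviation gain is 57 − 39.33 = 17.67, and the fine must be at least 17.67 euros to wipe it out.

17.67 euros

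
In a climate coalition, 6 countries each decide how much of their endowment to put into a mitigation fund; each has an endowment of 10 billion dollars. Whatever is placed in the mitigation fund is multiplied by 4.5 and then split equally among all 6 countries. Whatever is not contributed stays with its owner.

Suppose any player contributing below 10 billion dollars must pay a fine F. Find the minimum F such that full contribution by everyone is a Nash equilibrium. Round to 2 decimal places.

2.50 billion dollars

Given the others contribute fully, the best deviation is to contribute 0 (any partial contribution still incurs the fine and gives up units whose private return 0.7500 is below 1).
Deviating from 10 to 0 saves 10 billion dollars but forfeits the deviator's share of the drop in the mitigation fund: 4.5/6 × 10 = 7.50.
So the deviation gain is 10 − 7.50 = 2.50, and the fine must be at least 2.50 billion dollars to wipe it out.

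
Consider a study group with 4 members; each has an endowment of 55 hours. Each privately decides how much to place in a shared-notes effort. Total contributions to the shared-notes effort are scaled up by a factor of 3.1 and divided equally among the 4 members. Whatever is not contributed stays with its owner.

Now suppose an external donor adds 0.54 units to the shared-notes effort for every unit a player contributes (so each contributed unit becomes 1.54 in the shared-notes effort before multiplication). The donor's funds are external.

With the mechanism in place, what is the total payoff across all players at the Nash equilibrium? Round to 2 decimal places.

1050.28 hours

The effective private return per unit is now 3.1 × 1.54 / 4 = 1.1935 > 1, so every player's dominant strategy flips to full contribution.
So the Nash equilibrium is full contribution by all 4; the group earns 3.1 × 1.54 × 220 = 1050.28.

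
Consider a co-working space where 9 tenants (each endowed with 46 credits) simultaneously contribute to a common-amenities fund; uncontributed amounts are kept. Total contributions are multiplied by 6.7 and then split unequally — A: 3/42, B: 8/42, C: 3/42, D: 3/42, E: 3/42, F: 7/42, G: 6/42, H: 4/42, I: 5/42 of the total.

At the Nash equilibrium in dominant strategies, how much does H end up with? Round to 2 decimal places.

104.70 credits

Each unit j contributes comes back to j as 6.7 × (j's share), so j prefers to contribute only if that share exceeds 1/6.7 = 0.1493; otherwise keeping the unit dominates.
The shares above 0.1493 belong to B and F, contributing 46 each; the remaining 7 contribute 0. Total contributed: 92.
H keeps 46 and receives 6.7 × 92 × 4/42 = 58.70 from the common-amenities fund, for a payoff of 104.70.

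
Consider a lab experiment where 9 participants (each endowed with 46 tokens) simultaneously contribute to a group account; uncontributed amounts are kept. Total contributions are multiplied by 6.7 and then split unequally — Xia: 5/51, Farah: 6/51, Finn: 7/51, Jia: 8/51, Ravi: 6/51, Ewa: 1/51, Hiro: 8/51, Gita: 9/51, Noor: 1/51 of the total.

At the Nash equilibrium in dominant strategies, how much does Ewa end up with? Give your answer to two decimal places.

Each unit j contributes comes back to j as 6.7 × (j's share), so j prefers to contribute only if that share exceeds 1/6.7 = 0.1493; otherwise keeping the unit dominates.
Jia, Hiro and Gita are above the threshold, contributing 46 each; the remaining 6 contribute 0. Total contributed: 138.
Ewa keeps 46 and receives 6.7 × 138 × 1/51 = 18.13 from the group account, for a payoff of 64.13.

64.13 tokens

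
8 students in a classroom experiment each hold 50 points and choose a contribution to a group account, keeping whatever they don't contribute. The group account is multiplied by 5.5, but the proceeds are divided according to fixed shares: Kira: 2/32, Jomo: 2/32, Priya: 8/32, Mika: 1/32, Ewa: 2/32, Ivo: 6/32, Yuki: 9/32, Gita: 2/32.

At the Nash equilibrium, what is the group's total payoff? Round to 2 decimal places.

1075.00 points

For player j, contributing a unit is worthwhile iff 5.5 × (j's share) ≥ 1, i.e. iff j's share is at least 0.1818.
The shares above 0.1818 belong to Priya, Ivo and Yuki, contributing 50 each; the remaining 5 contribute 0. Total contributed: 150.
The group account pays out 5.5 × 150 = 825.00 in total (split across the unequal shares, but the aggregate is all that matters for the group sum).
The 5 free-riders keep 50 each, adding 250. Group total = 250 + 825.00 = 1075.00.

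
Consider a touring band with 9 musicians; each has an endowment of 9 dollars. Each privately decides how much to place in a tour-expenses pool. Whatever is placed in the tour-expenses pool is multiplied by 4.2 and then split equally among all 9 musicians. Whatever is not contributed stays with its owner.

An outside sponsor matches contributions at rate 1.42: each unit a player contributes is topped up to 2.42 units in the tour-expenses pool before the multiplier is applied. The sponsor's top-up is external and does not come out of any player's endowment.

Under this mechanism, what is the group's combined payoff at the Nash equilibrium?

823.28 dollars

Under the mechanism each unit contributed yields 4.2 × 2.42 / 9 = 1.1293 back to its contributor per unit of net cost, which exceeds 1, making full contribution the dominant choice for everyone.
So the Nash equilibrium is full contribution by all 9; the group earns 4.2 × 2.42 × 81 = 823.28.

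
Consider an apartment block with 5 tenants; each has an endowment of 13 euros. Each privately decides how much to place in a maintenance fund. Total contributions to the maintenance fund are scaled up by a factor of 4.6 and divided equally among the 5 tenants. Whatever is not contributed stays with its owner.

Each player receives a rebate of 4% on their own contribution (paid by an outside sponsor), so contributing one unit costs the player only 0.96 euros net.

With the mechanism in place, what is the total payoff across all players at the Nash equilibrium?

With the mechanism, a contributed unit returns (4.6/5) / 0.96 = 0.9583 per unit of net cost — still below 1 — so contributing 0 remains dominant for every player.
Everyone keeps their endowment and the group total is 5 × 13 = 65.

65.00 euros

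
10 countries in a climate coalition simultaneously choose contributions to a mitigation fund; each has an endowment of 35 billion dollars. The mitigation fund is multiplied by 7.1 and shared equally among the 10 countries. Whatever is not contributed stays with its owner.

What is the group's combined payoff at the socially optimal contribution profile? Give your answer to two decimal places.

2485.00 billion dollars

Each contributed unit returns 7.100 to the group as a whole (0.7100 to each of 10 players), which exceeds 1, so the social optimum is full contribution: group total = 7.100 × 350 = 2485.00.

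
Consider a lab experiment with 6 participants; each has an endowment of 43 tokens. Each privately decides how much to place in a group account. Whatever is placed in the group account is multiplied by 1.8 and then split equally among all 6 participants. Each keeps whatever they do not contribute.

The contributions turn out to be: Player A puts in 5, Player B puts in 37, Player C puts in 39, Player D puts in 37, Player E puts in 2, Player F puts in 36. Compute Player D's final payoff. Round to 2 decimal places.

Total contributed: 5 + 37 + 39 + 37 + 2 + 36 = 156.
Each receives 1.8 × 156 / 6 = 46.80 from the group account.
Player D keeps 43 − 37 = 6, so Player D's payoff is 6 + 46.80 = 52.80.

52.80 tokens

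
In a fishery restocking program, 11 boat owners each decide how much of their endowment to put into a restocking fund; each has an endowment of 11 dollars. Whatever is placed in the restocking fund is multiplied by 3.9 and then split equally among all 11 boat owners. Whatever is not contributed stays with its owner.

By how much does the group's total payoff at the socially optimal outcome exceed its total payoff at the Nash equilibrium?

350.90 dollars

Each contributed unit returns 3.9/11 = 0.3545 to its contributor — below 1 — so contributing 0 is dominant for every player. At the Nash equilibrium everyone keeps their 11, and the group total is 11 × 11 = 121.
Each contributed unit returns 3.900 to the group as a whole (0.3545 to each of 11 players), which exceeds 1, so the social optimum is full contribution: group total = 3.900 × 121 = 471.90.
Efficiency loss = 471.90 − 121 = 350.90.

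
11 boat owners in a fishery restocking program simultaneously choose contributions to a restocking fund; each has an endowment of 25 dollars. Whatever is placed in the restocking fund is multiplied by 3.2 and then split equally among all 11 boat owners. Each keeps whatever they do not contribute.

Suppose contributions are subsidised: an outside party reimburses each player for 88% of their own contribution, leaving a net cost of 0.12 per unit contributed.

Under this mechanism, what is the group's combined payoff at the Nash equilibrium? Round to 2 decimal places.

The effective private return per unit is now (3.2/11) / 0.12 = 2.4242 > 1, so every player's dominant strategy flips to full contribution.
So the Nash equilibrium is full contribution by all 11; the group earns 11 × (25 × 0.88 + 3.2 × 25) = 1122.00.

1122.00 dollars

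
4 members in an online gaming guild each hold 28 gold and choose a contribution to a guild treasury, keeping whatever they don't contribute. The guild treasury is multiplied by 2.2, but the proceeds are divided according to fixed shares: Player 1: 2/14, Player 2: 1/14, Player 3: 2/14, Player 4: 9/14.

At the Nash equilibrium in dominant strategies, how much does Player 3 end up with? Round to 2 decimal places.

36.80 gold

A player with share s gets back 2.2·s per unit contributed, so full contribution is dominant for anyone with s > 1/2.2 = 0.4545 and zero contribution is dominant for anyone below.
Player 4 alone (share 9/14) is above the threshold, contributing 28; the remaining 3 contribute 0. Total contributed: 28.
Player 3 keeps 28 and receives 2.2 × 28 × 2/14 = 8.80 from the guild treasury, for a payoff of 36.80.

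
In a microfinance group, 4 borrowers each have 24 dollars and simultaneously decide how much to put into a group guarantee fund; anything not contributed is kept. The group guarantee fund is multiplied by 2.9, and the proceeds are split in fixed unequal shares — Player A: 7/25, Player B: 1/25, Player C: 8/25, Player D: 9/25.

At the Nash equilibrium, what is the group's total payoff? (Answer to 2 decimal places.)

Each unit j contributes comes back to j as 2.9 × (j's share), so j prefers to contribute only if that share exceeds 1/2.9 = 0.3448; otherwise keeping the unit dominates.
The only share above 0.3448 is Player D's 9/25, contributing 24; the remaining 3 contribute 0. Total contributed: 24.
The group guarantee fund pays out 2.9 × 24 = 69.60 in total (split across the unequal shares, but the aggregate is all that matters for the group sum).
The 3 free-riders keep 24 each, adding 72. Group total = 72 + 69.60 = 141.60.

141.60 dollars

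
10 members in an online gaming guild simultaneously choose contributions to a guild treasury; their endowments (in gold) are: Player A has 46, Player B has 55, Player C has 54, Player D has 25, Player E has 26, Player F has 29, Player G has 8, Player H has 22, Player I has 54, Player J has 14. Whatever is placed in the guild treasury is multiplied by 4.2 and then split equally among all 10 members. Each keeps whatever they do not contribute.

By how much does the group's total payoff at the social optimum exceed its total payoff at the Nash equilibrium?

The private return per contributed unit is 4.2/10 = 0.4200 < 1 for every player regardless of endowment, so the Nash equilibrium is zero contribution and the group total is Σ E_j = 46 + 55 + 54 + 25 + 26 + 29 + 8 + 22 + 54 + 14 = 333.
Each contributed unit returns 4.200 to the group, so the social optimum is full contribution by everyone: group total = 4.200 × 333 = 1398.60.
Efficiency loss = (4.200 − 1) × 333 = 1065.60.

1065.60 gold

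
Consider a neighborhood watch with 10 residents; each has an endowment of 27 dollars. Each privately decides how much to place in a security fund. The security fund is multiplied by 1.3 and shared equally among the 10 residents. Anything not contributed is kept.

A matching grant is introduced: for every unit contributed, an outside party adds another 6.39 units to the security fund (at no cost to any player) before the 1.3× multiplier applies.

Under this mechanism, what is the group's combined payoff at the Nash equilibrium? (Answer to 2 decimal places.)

With the mechanism, a contributed unit returns 1.3 × 7.39 / 10 = 0.9607 per unit of net cost — still below 1 — so contributing 0 remains dominant for every player.
Everyone keeps their endowment and the group total is 10 × 27 = 270.

270.00 dollars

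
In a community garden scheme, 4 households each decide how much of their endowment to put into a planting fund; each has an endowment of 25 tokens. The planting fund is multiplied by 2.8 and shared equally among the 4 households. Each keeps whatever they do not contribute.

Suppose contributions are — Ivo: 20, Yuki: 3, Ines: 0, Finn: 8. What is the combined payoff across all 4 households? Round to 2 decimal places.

Total contributed: 20 + 3 + 0 + 8 = 31; total kept: 4 × 25 − 31 = 69.
The planting fund pays out 2.8 × 31 = 86.80 in aggregate.
Group total = 69 + 86.80 = 155.80.

155.80 tokens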